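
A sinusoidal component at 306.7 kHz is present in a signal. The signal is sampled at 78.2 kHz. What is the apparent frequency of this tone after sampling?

306.7 kHz mod fs = 72.1 kHz.
72.1 kHz > fs/2 = 39.1 kHz, folds to fs − 72.1 kHz = 6.1 kHz.

6.1 kHz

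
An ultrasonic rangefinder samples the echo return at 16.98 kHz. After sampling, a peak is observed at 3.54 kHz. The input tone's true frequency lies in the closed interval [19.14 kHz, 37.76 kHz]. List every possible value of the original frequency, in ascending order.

Frequencies that alias to 3.54 kHz are k·fs ± 3.54 kHz for integer k ≥ 0.
k=0: 3.54 kHz.
k=1: 13.44 kHz, 20.52 kHz.
k=2: 30.42 kHz, 37.5 kHz.
k=3: 47.4 kHz, 54.48 kHz.
Within [19.14 kHz, 37.76 kHz]: 20.52 kHz, 30.42 kHz, 37.5 kHz.

20.52 kHz, 30.42 kHz, 37.5 kHz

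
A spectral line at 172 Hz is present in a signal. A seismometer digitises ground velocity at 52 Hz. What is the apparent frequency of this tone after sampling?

16 Hz

172 Hz mod fs = 16 Hz.
16 Hz ≤ fs/2 = 26 Hz, appears at 16 Hz.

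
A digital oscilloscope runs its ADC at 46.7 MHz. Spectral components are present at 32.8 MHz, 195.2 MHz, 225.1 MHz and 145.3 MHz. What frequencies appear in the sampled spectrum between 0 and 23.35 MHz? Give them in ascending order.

fs/2 = 23.35 MHz.
32.8 MHz > fs/2 = 23.35 MHz, folds to fs − 32.8 MHz = 13.9 MHz.
195.2 MHz mod fs = 8.4 MHz.
8.4 MHz ≤ fs/2 = 23.35 MHz, appears at 8.4 MHz.
225.1 MHz mod fs = 38.3 MHz.
38.3 MHz > fs/2 = 23.35 MHz, folds to fs − 38.3 MHz = 8.4 MHz.
145.3 MHz mod fs = 5.2 MHz.
5.2 MHz ≤ fs/2 = 23.35 MHz, appears at 5.2 MHz.
Distinct values: {5.2 MHz, 8.4 MHz, 13.9 MHz}.

5.2 MHz, 8.4 MHz, 13.9 MHz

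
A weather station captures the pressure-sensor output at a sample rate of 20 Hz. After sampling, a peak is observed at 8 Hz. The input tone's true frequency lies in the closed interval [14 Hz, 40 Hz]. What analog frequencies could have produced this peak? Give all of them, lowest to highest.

Frequencies that alias to 8 Hz are k·fs ± 8 Hz for integer k ≥ 0.
k=0: 8 Hz.
k=1: 12 Hz, 28 Hz.
k=2: 32 Hz, 48 Hz.
k=3: 52 Hz, 68 Hz.
Within [14 Hz, 40 Hz]: 28 Hz, 32 Hz.

28 Hz, 32 Hz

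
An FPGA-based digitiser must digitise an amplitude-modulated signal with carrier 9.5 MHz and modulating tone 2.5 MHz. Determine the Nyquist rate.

AM sidebands sit at fc ± fm = 7 MHz and 12 MHz.
Highest-frequency component: 12 MHz.
Nyquist rate = 2 × 12 MHz = 24 MHz.

24 MHz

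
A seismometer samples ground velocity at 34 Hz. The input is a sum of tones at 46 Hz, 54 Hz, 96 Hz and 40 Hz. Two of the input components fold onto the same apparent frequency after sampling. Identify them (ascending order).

fs/2 = 17 Hz.
46 Hz mod fs = 12 Hz.
12 Hz ≤ fs/2 = 17 Hz, appears at 12 Hz.
54 Hz mod fs = 20 Hz.
20 Hz > fs/2 = 17 Hz, folds to fs − 20 Hz = 14 Hz.
96 Hz mod fs = 28 Hz.
28 Hz > fs/2 = 17 Hz, folds to fs − 28 Hz = 6 Hz.
40 Hz mod fs = 6 Hz.
6 Hz ≤ fs/2 = 17 Hz, appears at 6 Hz.
40 Hz and 96 Hz both map to 6 Hz.

40 Hz, 96 Hz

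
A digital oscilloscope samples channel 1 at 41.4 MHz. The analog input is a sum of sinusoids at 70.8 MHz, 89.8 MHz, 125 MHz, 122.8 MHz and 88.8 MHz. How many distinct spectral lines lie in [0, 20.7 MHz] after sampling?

5

fs/2 = 20.7 MHz.
70.8 MHz mod fs = 29.4 MHz.
29.4 MHz > fs/2 = 20.7 MHz, folds to fs − 29.4 MHz = 12 MHz.
89.8 MHz mod fs = 7 MHz.
7 MHz ≤ fs/2 = 20.7 MHz, appears at 7 MHz.
125 MHz mod fs = 0.8 MHz.
0.8 MHz ≤ fs/2 = 20.7 MHz, appears at 0.8 MHz.
122.8 MHz mod fs = 40 MHz.
40 MHz > fs/2 = 20.7 MHz, folds to fs − 40 MHz = 1.4 MHz.
88.8 MHz mod fs = 6 MHz.
6 MHz ≤ fs/2 = 20.7 MHz, appears at 6 MHz.
Distinct values: {0.8 MHz, 1.4 MHz, 6 MHz, 7 MHz, 12 MHz} → 5.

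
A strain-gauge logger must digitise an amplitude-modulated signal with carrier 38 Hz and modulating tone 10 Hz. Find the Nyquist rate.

96 Hz

AM sidebands sit at fc ± fm = 28 Hz and 48 Hz.
Highest-frequency component: 48 Hz.
Nyquist rate = 2 × 48 Hz = 96 Hz.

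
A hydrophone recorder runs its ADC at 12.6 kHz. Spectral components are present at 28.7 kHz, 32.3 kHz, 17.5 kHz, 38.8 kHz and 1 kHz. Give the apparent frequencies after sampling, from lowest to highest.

fs/2 = 6.3 kHz.
28.7 kHz mod fs = 3.5 kHz.
3.5 kHz ≤ fs/2 = 6.3 kHz, appears at 3.5 kHz.
32.3 kHz mod fs = 7.1 kHz.
7.1 kHz > fs/2 = 6.3 kHz, folds to fs − 7.1 kHz = 5.5 kHz.
17.5 kHz mod fs = 4.9 kHz.
4.9 kHz ≤ fs/2 = 6.3 kHz, appears at 4.9 kHz.
38.8 kHz mod fs = 1 kHz.
1 kHz ≤ fs/2 = 6.3 kHz, appears at 1 kHz.
1 kHz ≤ fs/2 = 6.3 kHz, passes unchanged.
Distinct values: {1 kHz, 3.5 kHz, 4.9 kHz, 5.5 kHz}.

1 kHz, 3.5 kHz, 4.9 kHz, 5.5 kHz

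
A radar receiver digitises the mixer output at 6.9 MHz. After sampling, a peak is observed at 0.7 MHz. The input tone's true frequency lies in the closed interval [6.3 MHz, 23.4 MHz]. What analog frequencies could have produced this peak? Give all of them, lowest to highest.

7.6 MHz, 13.1 MHz, 14.5 MHz, 20 MHz, 21.4 MHz

Frequencies that alias to 0.7 MHz are k·fs ± 0.7 MHz for integer k ≥ 0.
k=0: 0.7 MHz.
k=1: 6.2 MHz, 7.6 MHz.
k=2: 13.1 MHz, 14.5 MHz.
k=3: 20 MHz, 21.4 MHz.
k=4: 26.9 MHz, 28.3 MHz.
Within [6.3 MHz, 23.4 MHz]: 7.6 MHz, 13.1 MHz, 14.5 MHz, 20 MHz, 21.4 MHz.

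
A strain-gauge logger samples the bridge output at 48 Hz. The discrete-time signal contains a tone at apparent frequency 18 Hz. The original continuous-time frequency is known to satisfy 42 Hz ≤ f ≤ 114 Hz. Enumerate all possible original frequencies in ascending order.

Frequencies that alias to 18 Hz are k·fs ± 18 Hz for integer k ≥ 0.
k=0: 18 Hz.
k=1: 30 Hz, 66 Hz.
k=2: 78 Hz, 114 Hz.
k=3: 126 Hz, 162 Hz.
Within [42 Hz, 114 Hz]: 66 Hz, 78 Hz, 114 Hz.

66 Hz, 78 Hz, 114 Hz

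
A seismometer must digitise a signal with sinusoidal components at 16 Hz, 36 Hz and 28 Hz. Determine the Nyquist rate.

Highest-frequency component: 36 Hz.
Nyquist rate = 2 × 36 Hz = 72 Hz.

72 Hz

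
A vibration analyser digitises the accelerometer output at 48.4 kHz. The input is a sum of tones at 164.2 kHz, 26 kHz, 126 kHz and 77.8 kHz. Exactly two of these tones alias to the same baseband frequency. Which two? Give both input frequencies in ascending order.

77.8 kHz, 164.2 kHz

fs/2 = 24.2 kHz.
164.2 kHz mod fs = 19 kHz.
19 kHz ≤ fs/2 = 24.2 kHz, appears at 19 kHz.
26 kHz > fs/2 = 24.2 kHz, folds to fs − 26 kHz = 22.4 kHz.
126 kHz mod fs = 29.2 kHz.
29.2 kHz > fs/2 = 24.2 kHz, folds to fs − 29.2 kHz = 19.2 kHz.
77.8 kHz mod fs = 29.4 kHz.
29.4 kHz > fs/2 = 24.2 kHz, folds to fs − 29.4 kHz = 19 kHz.
77.8 kHz and 164.2 kHz both map to 19 kHz.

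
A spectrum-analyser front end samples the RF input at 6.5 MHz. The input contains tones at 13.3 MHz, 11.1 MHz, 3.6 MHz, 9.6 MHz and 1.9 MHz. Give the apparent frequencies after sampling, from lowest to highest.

fs/2 = 3.25 MHz.
13.3 MHz mod fs = 0.3 MHz.
0.3 MHz ≤ fs/2 = 3.25 MHz, appears at 0.3 MHz.
11.1 MHz mod fs = 4.6 MHz.
4.6 MHz > fs/2 = 3.25 MHz, folds to fs − 4.6 MHz = 1.9 MHz.
3.6 MHz > fs/2 = 3.25 MHz, folds to fs − 3.6 MHz = 2.9 MHz.
9.6 MHz mod fs = 3.1 MHz.
3.1 MHz ≤ fs/2 = 3.25 MHz, appears at 3.1 MHz.
1.9 MHz ≤ fs/2 = 3.25 MHz, passes unchanged.
Distinct values: {0.3 MHz, 1.9 MHz, 2.9 MHz, 3.1 MHz}.

0.3 MHz, 1.9 MHz, 2.9 MHz, 3.1 MHz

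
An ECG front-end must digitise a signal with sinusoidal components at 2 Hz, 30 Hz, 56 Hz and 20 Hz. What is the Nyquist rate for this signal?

Highest-frequency component: 56 Hz.
Nyquist rate = 2 × 56 Hz = 112 Hz.

112 Hz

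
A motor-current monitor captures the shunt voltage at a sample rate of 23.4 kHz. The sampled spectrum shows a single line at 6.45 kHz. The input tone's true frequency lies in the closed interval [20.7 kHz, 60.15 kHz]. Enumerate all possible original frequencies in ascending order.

Frequencies that alias to 6.45 kHz are k·fs ± 6.45 kHz for integer k ≥ 0.
k=0: 6.45 kHz.
k=1: 16.95 kHz, 29.85 kHz.
k=2: 40.35 kHz, 53.25 kHz.
k=3: 63.75 kHz, 76.65 kHz.
Within [20.7 kHz, 60.15 kHz]: 29.85 kHz, 40.35 kHz, 53.25 kHz.

29.85 kHz, 40.35 kHz, 53.25 kHz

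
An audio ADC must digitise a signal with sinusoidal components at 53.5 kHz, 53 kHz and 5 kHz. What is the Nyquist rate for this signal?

107 kHz

Highest-frequency component: 53.5 kHz.
Nyquist rate = 2 × 53.5 kHz = 107 kHz.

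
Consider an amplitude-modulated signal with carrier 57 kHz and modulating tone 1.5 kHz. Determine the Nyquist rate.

117 kHz

AM sidebands sit at fc ± fm = 55.5 kHz and 58.5 kHz.
Highest-frequency component: 58.5 kHz.
Nyquist rate = 2 × 58.5 kHz = 117 kHz.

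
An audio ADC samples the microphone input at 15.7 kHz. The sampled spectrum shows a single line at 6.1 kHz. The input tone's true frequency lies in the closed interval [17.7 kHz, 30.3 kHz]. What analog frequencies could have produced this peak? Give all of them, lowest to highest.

21.8 kHz, 25.3 kHz

Frequencies that alias to 6.1 kHz are k·fs ± 6.1 kHz for integer k ≥ 0.
k=0: 6.1 kHz.
k=1: 9.6 kHz, 21.8 kHz.
k=2: 25.3 kHz, 37.5 kHz.
k=3: 41 kHz, 53.2 kHz.
Within [17.7 kHz, 30.3 kHz]: 21.8 kHz, 25.3 kHz.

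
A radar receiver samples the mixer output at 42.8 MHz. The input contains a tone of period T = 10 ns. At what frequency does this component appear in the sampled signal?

14.4 MHz

T = 10 ns → f = 1/T = 100 MHz.
100 MHz mod fs = 14.4 MHz.
14.4 MHz ≤ fs/2 = 21.4 MHz, appears at 14.4 MHz.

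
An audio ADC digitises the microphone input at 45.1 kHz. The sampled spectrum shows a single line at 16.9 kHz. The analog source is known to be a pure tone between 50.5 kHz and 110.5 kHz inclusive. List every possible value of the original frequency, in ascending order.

62 kHz, 73.3 kHz, 107.1 kHz

Frequencies that alias to 16.9 kHz are k·fs ± 16.9 kHz for integer k ≥ 0.
k=0: 16.9 kHz.
k=1: 28.2 kHz, 62 kHz.
k=2: 73.3 kHz, 107.1 kHz.
k=3: 118.4 kHz, 152.2 kHz.
Within [50.5 kHz, 110.5 kHz]: 62 kHz, 73.3 kHz, 107.1 kHz.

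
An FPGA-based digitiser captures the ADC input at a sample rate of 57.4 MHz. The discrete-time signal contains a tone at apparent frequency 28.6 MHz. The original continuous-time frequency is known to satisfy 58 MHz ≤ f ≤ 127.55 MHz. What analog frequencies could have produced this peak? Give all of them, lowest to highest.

Frequencies that alias to 28.6 MHz are k·fs ± 28.6 MHz for integer k ≥ 0.
k=0: 28.6 MHz.
k=1: 28.8 MHz, 86 MHz.
k=2: 86.2 MHz, 143.4 MHz.
k=3: 143.6 MHz, 200.8 MHz.
Within [58 MHz, 127.55 MHz]: 86 MHz, 86.2 MHz.

86 MHz, 86.2 MHz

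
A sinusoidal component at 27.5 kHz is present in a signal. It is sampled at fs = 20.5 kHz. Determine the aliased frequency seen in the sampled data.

27.5 kHz mod fs = 7 kHz.
7 kHz ≤ fs/2 = 10.25 kHz, appears at 7 kHz.

7 kHz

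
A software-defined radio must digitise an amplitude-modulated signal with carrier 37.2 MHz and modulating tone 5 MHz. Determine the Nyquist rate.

84.4 MHz

AM sidebands sit at fc ± fm = 32.2 MHz and 42.2 MHz.
Highest-frequency component: 42.2 MHz.
Nyquist rate = 2 × 42.2 MHz = 84.4 MHz.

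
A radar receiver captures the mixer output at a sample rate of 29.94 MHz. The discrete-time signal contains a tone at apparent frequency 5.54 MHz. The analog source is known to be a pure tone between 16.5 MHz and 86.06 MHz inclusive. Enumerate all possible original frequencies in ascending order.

24.4 MHz, 35.48 MHz, 54.34 MHz, 65.42 MHz, 84.28 MHz

Frequencies that alias to 5.54 MHz are k·fs ± 5.54 MHz for integer k ≥ 0.
k=0: 5.54 MHz.
k=1: 24.4 MHz, 35.48 MHz.
k=2: 54.34 MHz, 65.42 MHz.
k=3: 84.28 MHz, 95.36 MHz.
k=4: 114.22 MHz, 125.3 MHz.
Within [16.5 MHz, 86.06 MHz]: 24.4 MHz, 35.48 MHz, 54.34 MHz, 65.42 MHz, 84.28 MHz.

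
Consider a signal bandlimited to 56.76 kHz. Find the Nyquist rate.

Nyquist rate = 2 × 56.76 kHz = 113.52 kHz.

113.52 kHz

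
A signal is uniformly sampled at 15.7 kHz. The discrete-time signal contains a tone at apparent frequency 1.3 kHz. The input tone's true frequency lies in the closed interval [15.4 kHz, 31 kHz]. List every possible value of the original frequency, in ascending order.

Frequencies that alias to 1.3 kHz are k·fs ± 1.3 kHz for integer k ≥ 0.
k=0: 1.3 kHz.
k=1: 14.4 kHz, 17 kHz.
k=2: 30.1 kHz, 32.7 kHz.
k=3: 45.8 kHz, 48.4 kHz.
Within [15.4 kHz, 31 kHz]: 17 kHz, 30.1 kHz.

17 kHz, 30.1 kHz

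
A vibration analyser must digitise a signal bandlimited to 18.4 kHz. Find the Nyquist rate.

Nyquist rate = 2 × 18.4 kHz = 36.8 kHz.

36.8 kHz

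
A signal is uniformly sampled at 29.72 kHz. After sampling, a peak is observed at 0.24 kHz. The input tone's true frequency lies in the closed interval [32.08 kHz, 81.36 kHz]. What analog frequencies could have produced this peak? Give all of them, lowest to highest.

Frequencies that alias to 0.24 kHz are k·fs ± 0.24 kHz for integer k ≥ 0.
k=0: 0.24 kHz.
k=1: 29.48 kHz, 29.96 kHz.
k=2: 59.2 kHz, 59.68 kHz.
k=3: 88.92 kHz, 89.4 kHz.
Within [32.08 kHz, 81.36 kHz]: 59.2 kHz, 59.68 kHz.

59.2 kHz, 59.68 kHz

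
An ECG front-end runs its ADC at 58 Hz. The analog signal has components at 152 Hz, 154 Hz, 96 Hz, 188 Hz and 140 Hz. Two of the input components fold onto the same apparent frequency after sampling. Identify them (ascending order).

96 Hz, 154 Hz

fs/2 = 29 Hz.
152 Hz mod fs = 36 Hz.
36 Hz > fs/2 = 29 Hz, folds to fs − 36 Hz = 22 Hz.
154 Hz mod fs = 38 Hz.
38 Hz > fs/2 = 29 Hz, folds to fs − 38 Hz = 20 Hz.
96 Hz mod fs = 38 Hz.
38 Hz > fs/2 = 29 Hz, folds to fs − 38 Hz = 20 Hz.
188 Hz mod fs = 14 Hz.
14 Hz ≤ fs/2 = 29 Hz, appears at 14 Hz.
140 Hz mod fs = 24 Hz.
24 Hz ≤ fs/2 = 29 Hz, appears at 24 Hz.
96 Hz and 154 Hz both map to 20 Hz.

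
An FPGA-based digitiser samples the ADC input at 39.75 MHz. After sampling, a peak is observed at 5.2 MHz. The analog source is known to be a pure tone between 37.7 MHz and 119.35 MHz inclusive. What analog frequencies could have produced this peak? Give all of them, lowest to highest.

44.95 MHz, 74.3 MHz, 84.7 MHz, 114.05 MHz

Frequencies that alias to 5.2 MHz are k·fs ± 5.2 MHz for integer k ≥ 0.
k=0: 5.2 MHz.
k=1: 34.55 MHz, 44.95 MHz.
k=2: 74.3 MHz, 84.7 MHz.
k=3: 114.05 MHz, 124.45 MHz.
k=4: 153.8 MHz, 164.2 MHz.
Within [37.7 MHz, 119.35 MHz]: 44.95 MHz, 74.3 MHz, 84.7 MHz, 114.05 MHz.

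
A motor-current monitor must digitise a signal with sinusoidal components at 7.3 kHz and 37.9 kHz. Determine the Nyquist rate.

Highest-frequency component: 37.9 kHz.
Nyquist rate = 2 × 37.9 kHz = 75.8 kHz.

75.8 kHz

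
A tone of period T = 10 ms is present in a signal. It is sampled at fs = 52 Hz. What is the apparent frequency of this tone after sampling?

4 Hz

T = 10 ms → f = 1/T = 100 Hz.
100 Hz mod fs = 48 Hz.
48 Hz > fs/2 = 26 Hz, folds to fs − 48 Hz = 4 Hz.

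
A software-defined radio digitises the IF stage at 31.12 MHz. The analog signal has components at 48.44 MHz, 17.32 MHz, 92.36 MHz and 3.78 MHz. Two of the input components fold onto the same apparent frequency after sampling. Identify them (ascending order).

17.32 MHz, 48.44 MHz

fs/2 = 15.56 MHz.
48.44 MHz mod fs = 17.32 MHz.
17.32 MHz > fs/2 = 15.56 MHz, folds to fs − 17.32 MHz = 13.8 MHz.
17.32 MHz > fs/2 = 15.56 MHz, folds to fs − 17.32 MHz = 13.8 MHz.
92.36 MHz mod fs = 30.12 MHz.
30.12 MHz > fs/2 = 15.56 MHz, folds to fs − 30.12 MHz = 1 MHz.
3.78 MHz ≤ fs/2 = 15.56 MHz, passes unchanged.
17.32 MHz and 48.44 MHz both map to 13.8 MHz.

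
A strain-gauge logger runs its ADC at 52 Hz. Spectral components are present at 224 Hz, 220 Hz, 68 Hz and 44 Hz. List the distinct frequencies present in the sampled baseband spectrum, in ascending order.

fs/2 = 26 Hz.
224 Hz mod fs = 16 Hz.
16 Hz ≤ fs/2 = 26 Hz, appears at 16 Hz.
220 Hz mod fs = 12 Hz.
12 Hz ≤ fs/2 = 26 Hz, appears at 12 Hz.
68 Hz mod fs = 16 Hz.
16 Hz ≤ fs/2 = 26 Hz, appears at 16 Hz.
44 Hz > fs/2 = 26 Hz, folds to fs − 44 Hz = 8 Hz.
Distinct values: {8 Hz, 12 Hz, 16 Hz}.

8 Hz, 12 Hz, 16 Hz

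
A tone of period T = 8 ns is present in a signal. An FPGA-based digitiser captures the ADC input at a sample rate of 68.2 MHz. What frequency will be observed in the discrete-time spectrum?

T = 8 ns → f = 1/T = 125 MHz.
125 MHz mod fs = 56.8 MHz.
56.8 MHz > fs/2 = 34.1 MHz, folds to fs − 56.8 MHz = 11.4 MHz.

11.4 MHz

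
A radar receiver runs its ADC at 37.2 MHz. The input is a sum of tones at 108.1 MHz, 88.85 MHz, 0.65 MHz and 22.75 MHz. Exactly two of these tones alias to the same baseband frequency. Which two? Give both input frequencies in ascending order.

fs/2 = 18.6 MHz.
108.1 MHz mod fs = 33.7 MHz.
33.7 MHz > fs/2 = 18.6 MHz, folds to fs − 33.7 MHz = 3.5 MHz.
88.85 MHz mod fs = 14.45 MHz.
14.45 MHz ≤ fs/2 = 18.6 MHz, appears at 14.45 MHz.
0.65 MHz ≤ fs/2 = 18.6 MHz, passes unchanged.
22.75 MHz > fs/2 = 18.6 MHz, folds to fs − 22.75 MHz = 14.45 MHz.
22.75 MHz and 88.85 MHz both map to 14.45 MHz.

22.75 MHz, 88.85 MHz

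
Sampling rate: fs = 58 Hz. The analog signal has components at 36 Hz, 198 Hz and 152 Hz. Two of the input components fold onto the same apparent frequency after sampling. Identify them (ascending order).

fs/2 = 29 Hz.
36 Hz > fs/2 = 29 Hz, folds to fs − 36 Hz = 22 Hz.
198 Hz mod fs = 24 Hz.
24 Hz ≤ fs/2 = 29 Hz, appears at 24 Hz.
152 Hz mod fs = 36 Hz.
36 Hz > fs/2 = 29 Hz, folds to fs − 36 Hz = 22 Hz.
36 Hz and 152 Hz both map to 22 Hz.

36 Hz, 152 Hz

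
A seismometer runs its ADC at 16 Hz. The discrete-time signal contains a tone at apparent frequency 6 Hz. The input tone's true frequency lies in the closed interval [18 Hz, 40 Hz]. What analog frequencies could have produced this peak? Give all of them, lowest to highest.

22 Hz, 26 Hz, 38 Hz

Frequencies that alias to 6 Hz are k·fs ± 6 Hz for integer k ≥ 0.
k=0: 6 Hz.
k=1: 10 Hz, 22 Hz.
k=2: 26 Hz, 38 Hz.
k=3: 42 Hz, 54 Hz.
Within [18 Hz, 40 Hz]: 22 Hz, 26 Hz, 38 Hz.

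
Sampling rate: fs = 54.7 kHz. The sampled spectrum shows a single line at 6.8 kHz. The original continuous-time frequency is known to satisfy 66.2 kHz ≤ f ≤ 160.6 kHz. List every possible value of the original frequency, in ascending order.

Frequencies that alias to 6.8 kHz are k·fs ± 6.8 kHz for integer k ≥ 0.
k=0: 6.8 kHz.
k=1: 47.9 kHz, 61.5 kHz.
k=2: 102.6 kHz, 116.2 kHz.
k=3: 157.3 kHz, 170.9 kHz.
k=4: 212 kHz, 225.6 kHz.
Within [66.2 kHz, 160.6 kHz]: 102.6 kHz, 116.2 kHz, 157.3 kHz.

102.6 kHz, 116.2 kHz, 157.3 kHz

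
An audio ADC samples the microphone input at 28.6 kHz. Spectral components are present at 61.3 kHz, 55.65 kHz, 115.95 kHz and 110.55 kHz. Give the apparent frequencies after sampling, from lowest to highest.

fs/2 = 14.3 kHz.
61.3 kHz mod fs = 4.1 kHz.
4.1 kHz ≤ fs/2 = 14.3 kHz, appears at 4.1 kHz.
55.65 kHz mod fs = 27.05 kHz.
27.05 kHz > fs/2 = 14.3 kHz, folds to fs − 27.05 kHz = 1.55 kHz.
115.95 kHz mod fs = 1.55 kHz.
1.55 kHz ≤ fs/2 = 14.3 kHz, appears at 1.55 kHz.
110.55 kHz mod fs = 24.75 kHz.
24.75 kHz > fs/2 = 14.3 kHz, folds to fs − 24.75 kHz = 3.85 kHz.
Distinct values: {1.55 kHz, 3.85 kHz, 4.1 kHz}.

1.55 kHz, 3.85 kHz, 4.1 kHz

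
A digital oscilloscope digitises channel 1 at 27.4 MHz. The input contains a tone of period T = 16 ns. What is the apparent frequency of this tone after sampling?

7.7 MHz

T = 16 ns → f = 1/T = 62.5 MHz.
62.5 MHz mod fs = 7.7 MHz.
7.7 MHz ≤ fs/2 = 13.7 MHz, appears at 7.7 MHz.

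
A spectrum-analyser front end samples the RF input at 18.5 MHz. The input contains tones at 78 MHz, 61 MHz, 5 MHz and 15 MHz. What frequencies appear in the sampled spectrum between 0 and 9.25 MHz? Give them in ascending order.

3.5 MHz, 4 MHz, 5 MHz, 5.5 MHz

fs/2 = 9.25 MHz.
78 MHz mod fs = 4 MHz.
4 MHz ≤ fs/2 = 9.25 MHz, appears at 4 MHz.
61 MHz mod fs = 5.5 MHz.
5.5 MHz ≤ fs/2 = 9.25 MHz, appears at 5.5 MHz.
5 MHz ≤ fs/2 = 9.25 MHz, passes unchanged.
15 MHz > fs/2 = 9.25 MHz, folds to fs − 15 MHz = 3.5 MHz.
Distinct values: {3.5 MHz, 4 MHz, 5 MHz, 5.5 MHz}.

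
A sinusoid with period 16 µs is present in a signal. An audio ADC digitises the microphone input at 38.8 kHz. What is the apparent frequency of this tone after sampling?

T = 16 µs → f = 1/T = 62.5 kHz.
62.5 kHz mod fs = 23.7 kHz.
23.7 kHz > fs/2 = 19.4 kHz, folds to fs − 23.7 kHz = 15.1 kHz.

15.1 kHz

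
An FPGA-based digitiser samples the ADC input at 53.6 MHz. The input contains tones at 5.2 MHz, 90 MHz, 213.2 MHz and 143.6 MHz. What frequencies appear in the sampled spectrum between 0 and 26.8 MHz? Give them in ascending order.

fs/2 = 26.8 MHz.
5.2 MHz ≤ fs/2 = 26.8 MHz, passes unchanged.
90 MHz mod fs = 36.4 MHz.
36.4 MHz > fs/2 = 26.8 MHz, folds to fs − 36.4 MHz = 17.2 MHz.
213.2 MHz mod fs = 52.4 MHz.
52.4 MHz > fs/2 = 26.8 MHz, folds to fs − 52.4 MHz = 1.2 MHz.
143.6 MHz mod fs = 36.4 MHz.
36.4 MHz > fs/2 = 26.8 MHz, folds to fs − 36.4 MHz = 17.2 MHz.
Distinct values: {1.2 MHz, 5.2 MHz, 17.2 MHz}.

1.2 MHz, 5.2 MHz, 17.2 MHz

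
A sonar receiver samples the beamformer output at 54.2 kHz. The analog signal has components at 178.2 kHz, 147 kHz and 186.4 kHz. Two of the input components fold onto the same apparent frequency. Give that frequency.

15.6 kHz

fs/2 = 27.1 kHz.
178.2 kHz mod fs = 15.6 kHz.
15.6 kHz ≤ fs/2 = 27.1 kHz, appears at 15.6 kHz.
147 kHz mod fs = 38.6 kHz.
38.6 kHz > fs/2 = 27.1 kHz, folds to fs − 38.6 kHz = 15.6 kHz.
186.4 kHz mod fs = 23.8 kHz.
23.8 kHz ≤ fs/2 = 27.1 kHz, appears at 23.8 kHz.
147 kHz and 178.2 kHz both map to 15.6 kHz.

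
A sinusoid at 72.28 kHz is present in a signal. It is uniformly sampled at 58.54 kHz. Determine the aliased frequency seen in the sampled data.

13.74 kHz

72.28 kHz mod fs = 13.74 kHz.
13.74 kHz ≤ fs/2 = 29.27 kHz, appears at 13.74 kHz.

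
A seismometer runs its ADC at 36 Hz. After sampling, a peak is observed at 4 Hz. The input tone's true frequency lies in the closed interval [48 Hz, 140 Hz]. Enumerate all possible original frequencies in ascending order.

Frequencies that alias to 4 Hz are k·fs ± 4 Hz for integer k ≥ 0.
k=0: 4 Hz.
k=1: 32 Hz, 40 Hz.
k=2: 68 Hz, 76 Hz.
k=3: 104 Hz, 112 Hz.
k=4: 140 Hz, 148 Hz.
k=5: 176 Hz, 184 Hz.
Within [48 Hz, 140 Hz]: 68 Hz, 76 Hz, 104 Hz, 112 Hz, 140 Hz.

68 Hz, 76 Hz, 104 Hz, 112 Hz, 140 Hz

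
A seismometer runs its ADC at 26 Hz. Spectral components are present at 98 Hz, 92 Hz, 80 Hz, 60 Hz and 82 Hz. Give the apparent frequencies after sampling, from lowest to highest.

fs/2 = 13 Hz.
98 Hz mod fs = 20 Hz.
20 Hz > fs/2 = 13 Hz, folds to fs − 20 Hz = 6 Hz.
92 Hz mod fs = 14 Hz.
14 Hz > fs/2 = 13 Hz, folds to fs − 14 Hz = 12 Hz.
80 Hz mod fs = 2 Hz.
2 Hz ≤ fs/2 = 13 Hz, appears at 2 Hz.
60 Hz mod fs = 8 Hz.
8 Hz ≤ fs/2 = 13 Hz, appears at 8 Hz.
82 Hz mod fs = 4 Hz.
4 Hz ≤ fs/2 = 13 Hz, appears at 4 Hz.
Distinct values: {2 Hz, 4 Hz, 6 Hz, 8 Hz, 12 Hz}.

2 Hz, 4 Hz, 6 Hz, 8 Hz, 12 Hz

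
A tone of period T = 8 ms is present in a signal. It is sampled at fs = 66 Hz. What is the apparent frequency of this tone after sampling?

T = 8 ms → f = 1/T = 125 Hz.
125 Hz mod fs = 59 Hz.
59 Hz > fs/2 = 33 Hz, folds to fs − 59 Hz = 7 Hz.

7 Hz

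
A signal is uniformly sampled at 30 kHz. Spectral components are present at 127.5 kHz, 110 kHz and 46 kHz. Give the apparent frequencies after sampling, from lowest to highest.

fs/2 = 15 kHz.
127.5 kHz mod fs = 7.5 kHz.
7.5 kHz ≤ fs/2 = 15 kHz, appears at 7.5 kHz.
110 kHz mod fs = 20 kHz.
20 kHz > fs/2 = 15 kHz, folds to fs − 20 kHz = 10 kHz.
46 kHz mod fs = 16 kHz.
16 kHz > fs/2 = 15 kHz, folds to fs − 16 kHz = 14 kHz.
Distinct values: {7.5 kHz, 10 kHz, 14 kHz}.

7.5 kHz, 10 kHz, 14 kHz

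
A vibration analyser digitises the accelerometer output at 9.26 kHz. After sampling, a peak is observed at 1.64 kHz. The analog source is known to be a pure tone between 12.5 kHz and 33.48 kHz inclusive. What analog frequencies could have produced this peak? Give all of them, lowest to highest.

16.88 kHz, 20.16 kHz, 26.14 kHz, 29.42 kHz

Frequencies that alias to 1.64 kHz are k·fs ± 1.64 kHz for integer k ≥ 0.
k=0: 1.64 kHz.
k=1: 7.62 kHz, 10.9 kHz.
k=2: 16.88 kHz, 20.16 kHz.
k=3: 26.14 kHz, 29.42 kHz.
k=4: 35.4 kHz, 38.68 kHz.
Within [12.5 kHz, 33.48 kHz]: 16.88 kHz, 20.16 kHz, 26.14 kHz, 29.42 kHz.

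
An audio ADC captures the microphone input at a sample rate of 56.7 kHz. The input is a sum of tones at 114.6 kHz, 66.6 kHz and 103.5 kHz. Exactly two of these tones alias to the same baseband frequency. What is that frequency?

fs/2 = 28.35 kHz.
114.6 kHz mod fs = 1.2 kHz.
1.2 kHz ≤ fs/2 = 28.35 kHz, appears at 1.2 kHz.
66.6 kHz mod fs = 9.9 kHz.
9.9 kHz ≤ fs/2 = 28.35 kHz, appears at 9.9 kHz.
103.5 kHz mod fs = 46.8 kHz.
46.8 kHz > fs/2 = 28.35 kHz, folds to fs − 46.8 kHz = 9.9 kHz.
66.6 kHz and 103.5 kHz both map to 9.9 kHz.

9.9 kHz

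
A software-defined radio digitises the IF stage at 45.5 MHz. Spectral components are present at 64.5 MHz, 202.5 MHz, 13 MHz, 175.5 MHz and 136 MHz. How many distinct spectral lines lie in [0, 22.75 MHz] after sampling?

fs/2 = 22.75 MHz.
64.5 MHz mod fs = 19 MHz.
19 MHz ≤ fs/2 = 22.75 MHz, appears at 19 MHz.
202.5 MHz mod fs = 20.5 MHz.
20.5 MHz ≤ fs/2 = 22.75 MHz, appears at 20.5 MHz.
13 MHz ≤ fs/2 = 22.75 MHz, passes unchanged.
175.5 MHz mod fs = 39 MHz.
39 MHz > fs/2 = 22.75 MHz, folds to fs − 39 MHz = 6.5 MHz.
136 MHz mod fs = 45 MHz.
45 MHz > fs/2 = 22.75 MHz, folds to fs − 45 MHz = 0.5 MHz.
Distinct values: {0.5 MHz, 6.5 MHz, 13 MHz, 19 MHz, 20.5 MHz} → 5.

5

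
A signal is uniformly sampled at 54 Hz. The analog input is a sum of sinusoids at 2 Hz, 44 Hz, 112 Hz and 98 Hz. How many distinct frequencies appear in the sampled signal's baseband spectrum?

3

fs/2 = 27 Hz.
2 Hz ≤ fs/2 = 27 Hz, passes unchanged.
44 Hz > fs/2 = 27 Hz, folds to fs − 44 Hz = 10 Hz.
112 Hz mod fs = 4 Hz.
4 Hz ≤ fs/2 = 27 Hz, appears at 4 Hz.
98 Hz mod fs = 44 Hz.
44 Hz > fs/2 = 27 Hz, folds to fs − 44 Hz = 10 Hz.
Distinct values: {2 Hz, 4 Hz, 10 Hz} → 3.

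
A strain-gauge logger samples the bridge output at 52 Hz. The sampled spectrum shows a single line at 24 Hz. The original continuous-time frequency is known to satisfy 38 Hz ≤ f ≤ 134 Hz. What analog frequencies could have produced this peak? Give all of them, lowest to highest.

Frequencies that alias to 24 Hz are k·fs ± 24 Hz for integer k ≥ 0.
k=0: 24 Hz.
k=1: 28 Hz, 76 Hz.
k=2: 80 Hz, 128 Hz.
k=3: 132 Hz, 180 Hz.
k=4: 184 Hz, 232 Hz.
Within [38 Hz, 134 Hz]: 76 Hz, 80 Hz, 128 Hz, 132 Hz.

76 Hz, 80 Hz, 128 Hz, 132 Hz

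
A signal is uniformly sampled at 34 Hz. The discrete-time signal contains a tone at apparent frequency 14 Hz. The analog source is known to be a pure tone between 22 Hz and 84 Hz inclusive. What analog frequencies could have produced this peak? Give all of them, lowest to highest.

Frequencies that alias to 14 Hz are k·fs ± 14 Hz for integer k ≥ 0.
k=0: 14 Hz.
k=1: 20 Hz, 48 Hz.
k=2: 54 Hz, 82 Hz.
k=3: 88 Hz, 116 Hz.
Within [22 Hz, 84 Hz]: 48 Hz, 54 Hz, 82 Hz.

48 Hz, 54 Hz, 82 Hz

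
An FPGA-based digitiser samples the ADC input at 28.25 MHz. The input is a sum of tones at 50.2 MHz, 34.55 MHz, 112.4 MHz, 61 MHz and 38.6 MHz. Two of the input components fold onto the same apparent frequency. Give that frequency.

fs/2 = 14.125 MHz.
50.2 MHz mod fs = 21.95 MHz.
21.95 MHz > fs/2 = 14.125 MHz, folds to fs − 21.95 MHz = 6.3 MHz.
34.55 MHz mod fs = 6.3 MHz.
6.3 MHz ≤ fs/2 = 14.125 MHz, appears at 6.3 MHz.
112.4 MHz mod fs = 27.65 MHz.
27.65 MHz > fs/2 = 14.125 MHz, folds to fs − 27.65 MHz = 0.6 MHz.
61 MHz mod fs = 4.5 MHz.
4.5 MHz ≤ fs/2 = 14.125 MHz, appears at 4.5 MHz.
38.6 MHz mod fs = 10.35 MHz.
10.35 MHz ≤ fs/2 = 14.125 MHz, appears at 10.35 MHz.
34.55 MHz and 50.2 MHz both map to 6.3 MHz.

6.3 MHz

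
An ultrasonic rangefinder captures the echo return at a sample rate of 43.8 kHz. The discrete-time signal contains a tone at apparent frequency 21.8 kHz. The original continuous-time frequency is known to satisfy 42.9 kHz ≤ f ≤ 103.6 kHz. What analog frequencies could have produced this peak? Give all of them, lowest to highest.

65.6 kHz, 65.8 kHz

Frequencies that alias to 21.8 kHz are k·fs ± 21.8 kHz for integer k ≥ 0.
k=0: 21.8 kHz.
k=1: 22 kHz, 65.6 kHz.
k=2: 65.8 kHz, 109.4 kHz.
k=3: 109.6 kHz, 153.2 kHz.
Within [42.9 kHz, 103.6 kHz]: 65.6 kHz, 65.8 kHz.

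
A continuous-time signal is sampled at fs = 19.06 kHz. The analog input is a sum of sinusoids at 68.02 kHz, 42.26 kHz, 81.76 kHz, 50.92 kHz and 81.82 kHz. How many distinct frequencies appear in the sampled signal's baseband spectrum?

5

fs/2 = 9.53 kHz.
68.02 kHz mod fs = 10.84 kHz.
10.84 kHz > fs/2 = 9.53 kHz, folds to fs − 10.84 kHz = 8.22 kHz.
42.26 kHz mod fs = 4.14 kHz.
4.14 kHz ≤ fs/2 = 9.53 kHz, appears at 4.14 kHz.
81.76 kHz mod fs = 5.52 kHz.
5.52 kHz ≤ fs/2 = 9.53 kHz, appears at 5.52 kHz.
50.92 kHz mod fs = 12.8 kHz.
12.8 kHz > fs/2 = 9.53 kHz, folds to fs − 12.8 kHz = 6.26 kHz.
81.82 kHz mod fs = 5.58 kHz.
5.58 kHz ≤ fs/2 = 9.53 kHz, appears at 5.58 kHz.
Distinct values: {4.14 kHz, 5.52 kHz, 5.58 kHz, 6.26 kHz, 8.22 kHz} → 5.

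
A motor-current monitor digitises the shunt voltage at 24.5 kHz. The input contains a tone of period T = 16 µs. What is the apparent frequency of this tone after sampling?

T = 16 µs → f = 1/T = 62.5 kHz.
62.5 kHz mod fs = 13.5 kHz.
13.5 kHz > fs/2 = 12.25 kHz, folds to fs − 13.5 kHz = 11 kHz.

11 kHz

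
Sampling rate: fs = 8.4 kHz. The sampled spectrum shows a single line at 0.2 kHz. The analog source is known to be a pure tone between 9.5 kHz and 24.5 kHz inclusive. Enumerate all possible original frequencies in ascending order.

Frequencies that alias to 0.2 kHz are k·fs ± 0.2 kHz for integer k ≥ 0.
k=0: 0.2 kHz.
k=1: 8.2 kHz, 8.6 kHz.
k=2: 16.6 kHz, 17 kHz.
k=3: 25 kHz, 25.4 kHz.
Within [9.5 kHz, 24.5 kHz]: 16.6 kHz, 17 kHz.

16.6 kHz, 17 kHz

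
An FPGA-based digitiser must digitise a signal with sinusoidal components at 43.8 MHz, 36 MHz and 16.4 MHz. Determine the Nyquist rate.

87.6 MHz

Highest-frequency component: 43.8 MHz.
Nyquist rate = 2 × 43.8 MHz = 87.6 MHz.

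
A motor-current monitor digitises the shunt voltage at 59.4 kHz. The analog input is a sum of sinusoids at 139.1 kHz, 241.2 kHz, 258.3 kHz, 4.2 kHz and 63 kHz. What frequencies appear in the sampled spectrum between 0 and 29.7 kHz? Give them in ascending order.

fs/2 = 29.7 kHz.
139.1 kHz mod fs = 20.3 kHz.
20.3 kHz ≤ fs/2 = 29.7 kHz, appears at 20.3 kHz.
241.2 kHz mod fs = 3.6 kHz.
3.6 kHz ≤ fs/2 = 29.7 kHz, appears at 3.6 kHz.
258.3 kHz mod fs = 20.7 kHz.
20.7 kHz ≤ fs/2 = 29.7 kHz, appears at 20.7 kHz.
4.2 kHz ≤ fs/2 = 29.7 kHz, passes unchanged.
63 kHz mod fs = 3.6 kHz.
3.6 kHz ≤ fs/2 = 29.7 kHz, appears at 3.6 kHz.
Distinct values: {3.6 kHz, 4.2 kHz, 20.3 kHz, 20.7 kHz}.

3.6 kHz, 4.2 kHz, 20.3 kHz, 20.7 kHz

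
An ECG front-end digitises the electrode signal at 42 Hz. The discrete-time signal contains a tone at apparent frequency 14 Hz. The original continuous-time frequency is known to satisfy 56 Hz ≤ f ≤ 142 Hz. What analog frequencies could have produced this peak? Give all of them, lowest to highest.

Frequencies that alias to 14 Hz are k·fs ± 14 Hz for integer k ≥ 0.
k=0: 14 Hz.
k=1: 28 Hz, 56 Hz.
k=2: 70 Hz, 98 Hz.
k=3: 112 Hz, 140 Hz.
k=4: 154 Hz, 182 Hz.
Within [56 Hz, 142 Hz]: 56 Hz, 70 Hz, 98 Hz, 112 Hz, 140 Hz.

56 Hz, 70 Hz, 98 Hz, 112 Hz, 140 Hz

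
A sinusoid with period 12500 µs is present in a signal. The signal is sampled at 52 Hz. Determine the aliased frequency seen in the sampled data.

24 Hz

T = 12500 µs → f = 1/T = 80 Hz.
80 Hz mod fs = 28 Hz.
28 Hz > fs/2 = 26 Hz, folds to fs − 28 Hz = 24 Hz.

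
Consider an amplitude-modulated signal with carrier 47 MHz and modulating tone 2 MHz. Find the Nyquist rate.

98 MHz

AM sidebands sit at fc ± fm = 45 MHz and 49 MHz.
Highest-frequency component: 49 MHz.
Nyquist rate = 2 × 49 MHz = 98 MHz.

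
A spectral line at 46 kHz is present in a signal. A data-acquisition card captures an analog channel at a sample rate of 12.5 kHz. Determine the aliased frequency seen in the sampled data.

4 kHz

46 kHz mod fs = 8.5 kHz.
8.5 kHz > fs/2 = 6.25 kHz, folds to fs − 8.5 kHz = 4 kHz.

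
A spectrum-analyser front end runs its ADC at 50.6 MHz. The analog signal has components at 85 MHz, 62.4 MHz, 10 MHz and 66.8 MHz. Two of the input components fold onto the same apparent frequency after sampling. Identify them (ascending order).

fs/2 = 25.3 MHz.
85 MHz mod fs = 34.4 MHz.
34.4 MHz > fs/2 = 25.3 MHz, folds to fs − 34.4 MHz = 16.2 MHz.
62.4 MHz mod fs = 11.8 MHz.
11.8 MHz ≤ fs/2 = 25.3 MHz, appears at 11.8 MHz.
10 MHz ≤ fs/2 = 25.3 MHz, passes unchanged.
66.8 MHz mod fs = 16.2 MHz.
16.2 MHz ≤ fs/2 = 25.3 MHz, appears at 16.2 MHz.
66.8 MHz and 85 MHz both map to 16.2 MHz.

66.8 MHz, 85 MHz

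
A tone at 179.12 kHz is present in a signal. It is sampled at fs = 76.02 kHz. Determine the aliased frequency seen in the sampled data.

179.12 kHz mod fs = 27.08 kHz.
27.08 kHz ≤ fs/2 = 38.01 kHz, appears at 27.08 kHz.

27.08 kHz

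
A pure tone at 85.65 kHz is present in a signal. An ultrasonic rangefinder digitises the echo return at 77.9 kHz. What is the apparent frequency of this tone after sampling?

7.75 kHz

85.65 kHz mod fs = 7.75 kHz.
7.75 kHz ≤ fs/2 = 38.95 kHz, appears at 7.75 kHz.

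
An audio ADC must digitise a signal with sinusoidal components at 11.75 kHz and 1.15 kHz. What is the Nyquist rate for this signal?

Highest-frequency component: 11.75 kHz.
Nyquist rate = 2 × 11.75 kHz = 23.5 kHz.

23.5 kHz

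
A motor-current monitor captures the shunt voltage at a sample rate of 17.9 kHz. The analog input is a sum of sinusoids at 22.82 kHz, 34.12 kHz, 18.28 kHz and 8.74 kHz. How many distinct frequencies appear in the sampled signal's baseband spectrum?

fs/2 = 8.95 kHz.
22.82 kHz mod fs = 4.92 kHz.
4.92 kHz ≤ fs/2 = 8.95 kHz, appears at 4.92 kHz.
34.12 kHz mod fs = 16.22 kHz.
16.22 kHz > fs/2 = 8.95 kHz, folds to fs − 16.22 kHz = 1.68 kHz.
18.28 kHz mod fs = 0.38 kHz.
0.38 kHz ≤ fs/2 = 8.95 kHz, appears at 0.38 kHz.
8.74 kHz ≤ fs/2 = 8.95 kHz, passes unchanged.
Distinct values: {0.38 kHz, 1.68 kHz, 4.92 kHz, 8.74 kHz} → 4.

4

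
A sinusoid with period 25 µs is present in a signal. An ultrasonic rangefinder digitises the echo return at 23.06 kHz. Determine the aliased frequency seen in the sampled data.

6.12 kHz

T = 25 µs → f = 1/T = 40 kHz.
40 kHz mod fs = 16.94 kHz.
16.94 kHz > fs/2 = 11.53 kHz, folds to fs − 16.94 kHz = 6.12 kHz.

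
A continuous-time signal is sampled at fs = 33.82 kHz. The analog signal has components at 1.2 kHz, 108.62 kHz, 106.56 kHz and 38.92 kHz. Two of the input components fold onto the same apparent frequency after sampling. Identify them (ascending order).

38.92 kHz, 106.56 kHz

fs/2 = 16.91 kHz.
1.2 kHz ≤ fs/2 = 16.91 kHz, passes unchanged.
108.62 kHz mod fs = 7.16 kHz.
7.16 kHz ≤ fs/2 = 16.91 kHz, appears at 7.16 kHz.
106.56 kHz mod fs = 5.1 kHz.
5.1 kHz ≤ fs/2 = 16.91 kHz, appears at 5.1 kHz.
38.92 kHz mod fs = 5.1 kHz.
5.1 kHz ≤ fs/2 = 16.91 kHz, appears at 5.1 kHz.
38.92 kHz and 106.56 kHz both map to 5.1 kHz.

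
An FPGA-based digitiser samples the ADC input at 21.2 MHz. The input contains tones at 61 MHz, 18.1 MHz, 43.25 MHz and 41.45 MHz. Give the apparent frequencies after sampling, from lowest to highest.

fs/2 = 10.6 MHz.
61 MHz mod fs = 18.6 MHz.
18.6 MHz > fs/2 = 10.6 MHz, folds to fs − 18.6 MHz = 2.6 MHz.
18.1 MHz > fs/2 = 10.6 MHz, folds to fs − 18.1 MHz = 3.1 MHz.
43.25 MHz mod fs = 0.85 MHz.
0.85 MHz ≤ fs/2 = 10.6 MHz, appears at 0.85 MHz.
41.45 MHz mod fs = 20.25 MHz.
20.25 MHz > fs/2 = 10.6 MHz, folds to fs − 20.25 MHz = 0.95 MHz.
Distinct values: {0.85 MHz, 0.95 MHz, 2.6 MHz, 3.1 MHz}.

0.85 MHz, 0.95 MHz, 2.6 MHz, 3.1 MHz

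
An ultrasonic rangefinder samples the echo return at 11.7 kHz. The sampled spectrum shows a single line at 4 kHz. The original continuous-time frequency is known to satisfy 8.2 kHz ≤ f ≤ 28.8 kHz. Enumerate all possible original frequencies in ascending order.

15.7 kHz, 19.4 kHz, 27.4 kHz

Frequencies that alias to 4 kHz are k·fs ± 4 kHz for integer k ≥ 0.
k=0: 4 kHz.
k=1: 7.7 kHz, 15.7 kHz.
k=2: 19.4 kHz, 27.4 kHz.
k=3: 31.1 kHz, 39.1 kHz.
Within [8.2 kHz, 28.8 kHz]: 15.7 kHz, 19.4 kHz, 27.4 kHz.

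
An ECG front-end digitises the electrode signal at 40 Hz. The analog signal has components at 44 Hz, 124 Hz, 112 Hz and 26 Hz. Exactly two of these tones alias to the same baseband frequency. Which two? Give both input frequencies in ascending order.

44 Hz, 124 Hz

fs/2 = 20 Hz.
44 Hz mod fs = 4 Hz.
4 Hz ≤ fs/2 = 20 Hz, appears at 4 Hz.
124 Hz mod fs = 4 Hz.
4 Hz ≤ fs/2 = 20 Hz, appears at 4 Hz.
112 Hz mod fs = 32 Hz.
32 Hz > fs/2 = 20 Hz, folds to fs − 32 Hz = 8 Hz.
26 Hz > fs/2 = 20 Hz, folds to fs − 26 Hz = 14 Hz.
44 Hz and 124 Hz both map to 4 Hz.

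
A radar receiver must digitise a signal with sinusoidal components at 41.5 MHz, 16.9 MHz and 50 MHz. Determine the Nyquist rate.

Highest-frequency component: 50 MHz.
Nyquist rate = 2 × 50 MHz = 100 MHz.

100 MHz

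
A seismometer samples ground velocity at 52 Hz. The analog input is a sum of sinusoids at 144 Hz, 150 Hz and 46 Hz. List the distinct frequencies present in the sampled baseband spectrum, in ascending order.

fs/2 = 26 Hz.
144 Hz mod fs = 40 Hz.
40 Hz > fs/2 = 26 Hz, folds to fs − 40 Hz = 12 Hz.
150 Hz mod fs = 46 Hz.
46 Hz > fs/2 = 26 Hz, folds to fs − 46 Hz = 6 Hz.
46 Hz > fs/2 = 26 Hz, folds to fs − 46 Hz = 6 Hz.
Distinct values: {6 Hz, 12 Hz}.

6 Hz, 12 Hz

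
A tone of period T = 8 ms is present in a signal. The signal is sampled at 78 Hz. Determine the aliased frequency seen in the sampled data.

31 Hz

T = 8 ms → f = 1/T = 125 Hz.
125 Hz mod fs = 47 Hz.
47 Hz > fs/2 = 39 Hz, folds to fs − 47 Hz = 31 Hz.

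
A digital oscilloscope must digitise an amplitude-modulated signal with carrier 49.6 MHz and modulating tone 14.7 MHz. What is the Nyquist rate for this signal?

128.6 MHz

AM sidebands sit at fc ± fm = 34.9 MHz and 64.3 MHz.
Highest-frequency component: 64.3 MHz.
Nyquist rate = 2 × 64.3 MHz = 128.6 MHz.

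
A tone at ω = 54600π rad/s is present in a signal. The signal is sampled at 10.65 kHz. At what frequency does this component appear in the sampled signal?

ω = 54600π rad/s → f = ω/(2π) = 27300 Hz = 27.3 kHz.
27.3 kHz mod fs = 6 kHz.
6 kHz > fs/2 = 5.325 kHz, folds to fs − 6 kHz = 4.65 kHz.

4.65 kHz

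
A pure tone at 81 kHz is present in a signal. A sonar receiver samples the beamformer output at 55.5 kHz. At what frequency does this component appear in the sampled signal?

81 kHz mod fs = 25.5 kHz.
25.5 kHz ≤ fs/2 = 27.75 kHz, appears at 25.5 kHz.

25.5 kHz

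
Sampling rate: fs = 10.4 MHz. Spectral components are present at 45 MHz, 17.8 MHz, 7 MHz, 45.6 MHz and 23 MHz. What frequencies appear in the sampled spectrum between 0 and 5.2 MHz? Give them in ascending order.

fs/2 = 5.2 MHz.
45 MHz mod fs = 3.4 MHz.
3.4 MHz ≤ fs/2 = 5.2 MHz, appears at 3.4 MHz.
17.8 MHz mod fs = 7.4 MHz.
7.4 MHz > fs/2 = 5.2 MHz, folds to fs − 7.4 MHz = 3 MHz.
7 MHz > fs/2 = 5.2 MHz, folds to fs − 7 MHz = 3.4 MHz.
45.6 MHz mod fs = 4 MHz.
4 MHz ≤ fs/2 = 5.2 MHz, appears at 4 MHz.
23 MHz mod fs = 2.2 MHz.
2.2 MHz ≤ fs/2 = 5.2 MHz, appears at 2.2 MHz.
Distinct values: {2.2 MHz, 3 MHz, 3.4 MHz, 4 MHz}.

2.2 MHz, 3 MHz, 3.4 MHz, 4 MHz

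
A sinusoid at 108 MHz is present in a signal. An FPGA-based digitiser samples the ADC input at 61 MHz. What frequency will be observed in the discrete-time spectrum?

14 MHz

108 MHz mod fs = 47 MHz.
47 MHz > fs/2 = 30.5 MHz, folds to fs − 47 MHz = 14 MHz.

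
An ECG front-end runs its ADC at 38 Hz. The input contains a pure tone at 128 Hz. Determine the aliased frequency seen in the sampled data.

128 Hz mod fs = 14 Hz.
14 Hz ≤ fs/2 = 19 Hz, appears at 14 Hz.

14 Hz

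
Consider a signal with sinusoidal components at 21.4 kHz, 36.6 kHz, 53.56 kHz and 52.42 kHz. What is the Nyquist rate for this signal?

107.12 kHz

Highest-frequency component: 53.56 kHz.
Nyquist rate = 2 × 53.56 kHz = 107.12 kHz.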